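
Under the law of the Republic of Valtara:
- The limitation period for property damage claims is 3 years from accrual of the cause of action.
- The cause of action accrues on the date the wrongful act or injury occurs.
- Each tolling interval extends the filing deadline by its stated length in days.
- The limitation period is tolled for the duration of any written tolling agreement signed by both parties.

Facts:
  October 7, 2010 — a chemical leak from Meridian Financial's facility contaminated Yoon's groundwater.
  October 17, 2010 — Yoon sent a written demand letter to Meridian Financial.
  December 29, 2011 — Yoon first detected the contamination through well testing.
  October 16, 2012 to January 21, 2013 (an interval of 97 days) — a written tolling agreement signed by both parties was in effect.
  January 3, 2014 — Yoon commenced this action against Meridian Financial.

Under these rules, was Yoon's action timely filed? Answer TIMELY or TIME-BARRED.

Accrual is governed by the date of the act, so the period began to run on October 7, 2010; the later discovery on December 29, 2011 is irrelevant under the stated rule.
3 years from October 7, 2010 is October 7, 2013.
The period was tolled for 97 days by the written tolling agreement (October 16, 2012 to January 21, 2013), pushing the deadline to January 12, 2014.
The other events in the timeline have no effect on the limitation period under the stated rules.
Yoon filed on January 3, 2014, before the January 12, 2014 deadline, so the action is timely.

TIMELY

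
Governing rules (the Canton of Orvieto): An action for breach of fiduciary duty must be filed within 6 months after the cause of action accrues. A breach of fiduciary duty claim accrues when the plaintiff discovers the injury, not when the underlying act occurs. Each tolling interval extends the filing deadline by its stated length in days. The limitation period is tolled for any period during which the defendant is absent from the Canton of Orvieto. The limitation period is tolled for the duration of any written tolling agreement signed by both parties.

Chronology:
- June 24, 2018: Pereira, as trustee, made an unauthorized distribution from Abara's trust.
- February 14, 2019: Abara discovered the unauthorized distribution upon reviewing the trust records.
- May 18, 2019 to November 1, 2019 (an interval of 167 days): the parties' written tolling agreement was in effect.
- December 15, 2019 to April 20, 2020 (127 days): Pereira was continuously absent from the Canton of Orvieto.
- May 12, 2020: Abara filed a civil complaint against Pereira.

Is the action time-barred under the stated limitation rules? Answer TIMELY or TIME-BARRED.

TIMELY

Under the discovery rule, the claim accrued on February 14, 2019, when Abara discovered the injury — not on the June 24, 2018 date of the underlying act.
Adding the 6 months base period to February 14, 2019 gives a deadline of August 14, 2019, before any tolling.
The period was tolled for 167 days by the written tolling agreement (May 18, 2019 to November 1, 2019), pushing the deadline to January 28, 2020.
The period was tolled for 127 days by the defendant's absence from the jurisdiction (December 15, 2019 to April 20, 2020), pushing the deadline to June 3, 2020.
The May 12, 2020 filing precedes the June 3, 2020 deadline; the claim is timely.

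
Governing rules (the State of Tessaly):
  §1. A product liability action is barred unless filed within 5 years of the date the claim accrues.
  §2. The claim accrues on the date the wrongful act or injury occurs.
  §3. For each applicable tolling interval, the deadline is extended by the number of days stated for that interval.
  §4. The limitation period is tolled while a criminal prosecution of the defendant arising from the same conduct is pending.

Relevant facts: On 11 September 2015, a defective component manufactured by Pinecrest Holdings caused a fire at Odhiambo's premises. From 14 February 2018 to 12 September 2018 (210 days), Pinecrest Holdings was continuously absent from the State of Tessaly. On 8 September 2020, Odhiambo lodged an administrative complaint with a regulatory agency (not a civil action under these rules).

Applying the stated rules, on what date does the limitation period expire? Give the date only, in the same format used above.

The limitation period began to run on 11 September 2015.
5 years from 11 September 2015 is 11 September 2020.
The defendant's absence from the jurisdiction from 14 February 2018 to 12 September 2018 does not toll the period, because no stated rule makes the defendant's absence a tolling event.
None of the other events listed affects the running of the period under the stated rules.

11 September 2020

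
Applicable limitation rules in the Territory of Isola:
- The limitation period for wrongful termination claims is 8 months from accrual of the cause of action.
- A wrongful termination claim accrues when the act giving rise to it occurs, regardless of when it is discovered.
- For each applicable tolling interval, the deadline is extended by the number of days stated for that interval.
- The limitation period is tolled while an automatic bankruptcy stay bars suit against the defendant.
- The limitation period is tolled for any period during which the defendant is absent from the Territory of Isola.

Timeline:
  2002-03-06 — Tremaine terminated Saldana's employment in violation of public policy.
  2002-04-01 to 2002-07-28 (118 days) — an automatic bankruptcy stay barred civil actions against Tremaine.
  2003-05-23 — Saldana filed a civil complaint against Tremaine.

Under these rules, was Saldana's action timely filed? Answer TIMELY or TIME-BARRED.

The cause of action accrued on 2002-03-06, the date of the act.
The untolled deadline — 8 months after 2002-03-06 — is 2002-11-06.
The automatic bankruptcy stay from 2002-04-01 to 2002-07-28 tolled the period for 118 days, extending the deadline to 2003-03-04.
Saldana filed on 2003-05-23, after the 2003-03-04 deadline, so the action is time-barred.

TIME-BARRED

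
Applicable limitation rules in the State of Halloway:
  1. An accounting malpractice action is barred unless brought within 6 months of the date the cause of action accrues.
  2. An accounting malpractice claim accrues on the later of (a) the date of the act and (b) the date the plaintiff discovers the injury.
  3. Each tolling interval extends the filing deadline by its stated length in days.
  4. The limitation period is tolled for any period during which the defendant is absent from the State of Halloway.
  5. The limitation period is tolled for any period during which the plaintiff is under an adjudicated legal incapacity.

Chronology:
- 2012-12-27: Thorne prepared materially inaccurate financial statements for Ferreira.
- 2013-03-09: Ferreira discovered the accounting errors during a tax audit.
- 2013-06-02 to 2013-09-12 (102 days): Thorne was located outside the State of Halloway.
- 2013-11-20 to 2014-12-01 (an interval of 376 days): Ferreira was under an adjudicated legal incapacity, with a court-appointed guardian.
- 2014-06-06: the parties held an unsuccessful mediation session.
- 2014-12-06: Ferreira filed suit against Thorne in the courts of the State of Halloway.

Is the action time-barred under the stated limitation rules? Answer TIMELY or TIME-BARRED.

TIMELY

Taking the later of the act (2012-12-27) and discovery (2013-03-09), the claim accrued on 2013-03-09.
The untolled deadline — 6 months after 2013-03-09 — is 2013-09-09.
The period was tolled for 102 days by the defendant's absence from the jurisdiction (2013-06-02 to 2013-09-12), pushing the deadline to 2013-12-20.
The plaintiff's legal incapacity from 2013-11-20 to 2014-12-01 tolled the period for 376 days, extending the deadline to 2014-12-31.
Nothing else in the chronology tolls or restarts the period.
Ferreira filed on 2014-12-06, before the 2014-12-31 deadline, so the action is timely.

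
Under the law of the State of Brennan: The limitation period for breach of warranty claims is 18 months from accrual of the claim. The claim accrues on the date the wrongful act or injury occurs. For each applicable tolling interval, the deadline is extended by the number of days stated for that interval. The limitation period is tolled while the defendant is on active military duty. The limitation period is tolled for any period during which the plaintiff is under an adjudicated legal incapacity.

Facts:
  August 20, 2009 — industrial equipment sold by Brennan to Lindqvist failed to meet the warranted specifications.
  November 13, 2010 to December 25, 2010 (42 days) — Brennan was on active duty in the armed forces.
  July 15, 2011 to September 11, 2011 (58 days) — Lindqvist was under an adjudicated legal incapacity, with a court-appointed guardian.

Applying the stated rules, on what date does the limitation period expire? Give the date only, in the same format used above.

The limitation period began to run on August 20, 2009.
Adding the 18 months base period to August 20, 2009 gives a deadline of February 20, 2011, before any tolling.
The defendant's active military service from November 13, 2010 to December 25, 2010 tolled the period for 42 days, extending the deadline to April 3, 2011.
The plaintiff's legal incapacity from July 15, 2011 to September 11, 2011 began after the period had already run on April 3, 2011, so it has no tolling effect.

April 3, 2011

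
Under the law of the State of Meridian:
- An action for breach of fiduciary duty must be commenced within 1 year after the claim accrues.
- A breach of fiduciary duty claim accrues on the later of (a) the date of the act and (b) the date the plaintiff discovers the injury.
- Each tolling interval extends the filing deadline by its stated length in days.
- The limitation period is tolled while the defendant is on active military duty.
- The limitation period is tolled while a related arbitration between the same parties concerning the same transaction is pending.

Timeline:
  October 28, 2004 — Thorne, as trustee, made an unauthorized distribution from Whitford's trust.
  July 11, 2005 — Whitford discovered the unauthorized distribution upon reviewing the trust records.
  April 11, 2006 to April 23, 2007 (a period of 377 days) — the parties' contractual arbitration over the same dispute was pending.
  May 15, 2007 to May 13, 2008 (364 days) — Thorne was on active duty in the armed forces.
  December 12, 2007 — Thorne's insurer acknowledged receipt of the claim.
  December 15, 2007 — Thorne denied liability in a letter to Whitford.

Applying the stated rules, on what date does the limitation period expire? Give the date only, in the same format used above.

July 21, 2008

Because discovery on July 11, 2005 post-dates the October 28, 2004 act, accrual under the later-of rule falls on July 11, 2005.
Adding the 1 year base period to July 11, 2005 gives a deadline of July 11, 2006, before any tolling.
The period was tolled for 377 days by the pending related arbitration (April 11, 2006 to April 23, 2007), pushing the deadline to July 23, 2007.
The defendant's active military service from May 15, 2007 to May 13, 2008 tolled the period for 364 days, extending the deadline to July 21, 2008.
Nothing else in the chronology tolls or restarts the period.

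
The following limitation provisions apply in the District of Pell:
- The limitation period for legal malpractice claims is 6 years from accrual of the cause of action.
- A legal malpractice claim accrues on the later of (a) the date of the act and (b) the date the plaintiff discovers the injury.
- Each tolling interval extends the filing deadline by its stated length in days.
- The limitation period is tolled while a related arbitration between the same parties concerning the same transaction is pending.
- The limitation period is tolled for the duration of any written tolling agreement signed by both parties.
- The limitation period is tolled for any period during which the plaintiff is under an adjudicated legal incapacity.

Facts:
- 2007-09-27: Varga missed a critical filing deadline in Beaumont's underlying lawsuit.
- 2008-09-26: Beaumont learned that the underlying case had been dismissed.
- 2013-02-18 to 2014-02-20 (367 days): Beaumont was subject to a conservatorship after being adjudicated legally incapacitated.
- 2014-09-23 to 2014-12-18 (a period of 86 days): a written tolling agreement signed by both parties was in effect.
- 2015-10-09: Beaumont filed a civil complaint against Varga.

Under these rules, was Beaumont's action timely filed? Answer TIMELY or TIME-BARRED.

TIMELY

The claim accrued on 2008-09-26 — the later of the 2007-09-27 act and the 2008-09-26 discovery.
The untolled deadline — 6 years after 2008-09-26 — is 2014-09-26.
Because the plaintiff's legal incapacity ran from 2013-02-18 to 2014-02-20, the deadline is extended by 367 days to 2015-09-28.
The written tolling agreement from 2014-09-23 to 2014-12-18 tolled the period for 86 days, extending the deadline to 2015-12-23.
The 2015-10-09 filing precedes the 2015-12-23 deadline; the claim is timely.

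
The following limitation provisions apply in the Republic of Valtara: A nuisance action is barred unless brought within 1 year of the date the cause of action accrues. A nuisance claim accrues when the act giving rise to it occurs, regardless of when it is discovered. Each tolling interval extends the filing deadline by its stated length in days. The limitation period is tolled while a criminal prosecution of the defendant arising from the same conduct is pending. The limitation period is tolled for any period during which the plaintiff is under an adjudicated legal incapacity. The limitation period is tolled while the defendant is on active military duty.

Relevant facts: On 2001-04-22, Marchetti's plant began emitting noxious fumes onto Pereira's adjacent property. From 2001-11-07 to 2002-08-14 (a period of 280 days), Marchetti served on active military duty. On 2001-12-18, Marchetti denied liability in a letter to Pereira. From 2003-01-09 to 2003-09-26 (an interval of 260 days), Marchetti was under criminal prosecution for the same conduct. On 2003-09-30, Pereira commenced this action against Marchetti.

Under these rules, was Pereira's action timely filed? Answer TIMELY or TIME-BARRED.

The limitation period began to run on 2001-04-22.
The untolled deadline — 1 year after 2001-04-22 — is 2002-04-22.
The period was tolled for 280 days by the defendant's active military service (2001-11-07 to 2002-08-14), pushing the deadline to 2003-01-27.
Because the pending criminal prosecution ran from 2003-01-09 to 2003-09-26, the deadline is extended by 260 days to 2003-10-14.
The other events in the timeline have no effect on the limitation period under the stated rules.
The 2003-09-30 filing precedes the 2003-10-14 deadline; the claim is timely.

TIMELY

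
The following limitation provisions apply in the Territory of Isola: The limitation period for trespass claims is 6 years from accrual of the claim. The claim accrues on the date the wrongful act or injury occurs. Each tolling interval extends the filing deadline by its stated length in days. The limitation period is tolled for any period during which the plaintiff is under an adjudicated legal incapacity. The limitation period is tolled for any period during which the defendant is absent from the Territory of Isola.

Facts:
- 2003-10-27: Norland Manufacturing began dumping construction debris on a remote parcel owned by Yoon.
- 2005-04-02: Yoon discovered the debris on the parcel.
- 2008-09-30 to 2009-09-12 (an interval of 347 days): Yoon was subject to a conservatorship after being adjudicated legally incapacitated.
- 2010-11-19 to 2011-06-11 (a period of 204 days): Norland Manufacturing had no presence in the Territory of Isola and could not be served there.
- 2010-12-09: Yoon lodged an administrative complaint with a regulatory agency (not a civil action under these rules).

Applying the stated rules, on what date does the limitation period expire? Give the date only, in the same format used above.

2010-10-09

Accrual is governed by the date of the act, so the period began to run on 2003-10-27; the later discovery on 2005-04-02 is irrelevant under the stated rule.
6 years from 2003-10-27 is 2009-10-27.
The period was tolled for 347 days by the plaintiff's legal incapacity (2008-09-30 to 2009-09-12), pushing the deadline to 2010-10-09.
The defendant's absence from the jurisdiction starting 2010-11-19 came too late — the period had run on 2010-10-09 — and so does not extend the deadline.
None of the other events listed affects the running of the period under the stated rules.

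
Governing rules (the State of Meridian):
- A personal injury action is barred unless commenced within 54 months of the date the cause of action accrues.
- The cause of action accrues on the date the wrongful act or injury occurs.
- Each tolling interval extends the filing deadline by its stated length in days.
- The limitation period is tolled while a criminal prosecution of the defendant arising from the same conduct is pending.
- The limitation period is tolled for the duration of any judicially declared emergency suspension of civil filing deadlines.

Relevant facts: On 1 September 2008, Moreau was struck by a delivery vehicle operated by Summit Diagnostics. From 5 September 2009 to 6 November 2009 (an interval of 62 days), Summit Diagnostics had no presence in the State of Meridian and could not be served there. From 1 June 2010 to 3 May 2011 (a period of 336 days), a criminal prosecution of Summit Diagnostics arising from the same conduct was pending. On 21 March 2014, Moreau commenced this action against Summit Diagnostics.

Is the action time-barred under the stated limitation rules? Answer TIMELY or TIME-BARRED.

The limitation period began to run on 1 September 2008.
54 months from 1 September 2008 is 1 March 2013.
The period was tolled for 336 days by the pending criminal prosecution (1 June 2010 to 3 May 2011), pushing the deadline to 31 January 2014.
Although the defendant's absence ran from 5 September 2009 to 6 November 2009, the stated rules do not make that a tolling event, so it is disregarded.
Filing on 21 March 2014 missed the 31 January 2014 deadline — the action is time-barred.

TIME-BARRED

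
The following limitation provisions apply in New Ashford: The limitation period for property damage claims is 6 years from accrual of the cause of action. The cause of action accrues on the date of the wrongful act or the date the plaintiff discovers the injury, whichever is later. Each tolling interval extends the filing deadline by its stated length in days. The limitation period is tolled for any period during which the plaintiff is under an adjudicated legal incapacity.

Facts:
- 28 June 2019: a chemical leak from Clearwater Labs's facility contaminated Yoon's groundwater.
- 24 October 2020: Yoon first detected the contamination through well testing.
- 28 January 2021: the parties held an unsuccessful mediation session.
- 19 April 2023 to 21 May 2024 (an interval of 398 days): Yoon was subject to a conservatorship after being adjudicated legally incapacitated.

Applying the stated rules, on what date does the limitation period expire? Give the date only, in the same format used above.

Taking the later of the act (28 June 2019) and discovery (24 October 2020), the claim accrued on 24 October 2020.
Adding the 6 years base period to 24 October 2020 gives a deadline of 24 October 2026, before any tolling.
Because the plaintiff's legal incapacity ran from 19 April 2023 to 21 May 2024, the deadline is extended by 398 days to 26 November 2027.
Nothing else in the chronology tolls or restarts the period.

26 November 2027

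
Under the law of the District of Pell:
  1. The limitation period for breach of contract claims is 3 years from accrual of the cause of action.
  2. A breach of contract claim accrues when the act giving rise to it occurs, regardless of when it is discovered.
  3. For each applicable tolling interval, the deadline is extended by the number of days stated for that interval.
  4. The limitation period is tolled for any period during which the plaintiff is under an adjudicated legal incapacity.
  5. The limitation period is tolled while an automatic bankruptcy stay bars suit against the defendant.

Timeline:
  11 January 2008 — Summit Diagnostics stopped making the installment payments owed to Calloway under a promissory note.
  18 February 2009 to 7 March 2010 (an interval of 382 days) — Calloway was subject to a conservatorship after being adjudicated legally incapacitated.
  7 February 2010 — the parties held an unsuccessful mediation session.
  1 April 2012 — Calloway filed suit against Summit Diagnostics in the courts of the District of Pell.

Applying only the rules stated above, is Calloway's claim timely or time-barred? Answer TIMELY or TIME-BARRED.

The claim accrued on 11 January 2008, when the wrongful act occurred.
Adding the 3 years base period to 11 January 2008 gives a deadline of 11 January 2011, before any tolling.
Because the plaintiff's legal incapacity ran from 18 February 2009 to 7 March 2010, the deadline is extended by 382 days to 28 January 2012.
The other events in the timeline have no effect on the limitation period under the stated rules.
Calloway filed on 1 April 2012, after the 28 January 2012 deadline, so the action is time-barred.

TIME-BARRED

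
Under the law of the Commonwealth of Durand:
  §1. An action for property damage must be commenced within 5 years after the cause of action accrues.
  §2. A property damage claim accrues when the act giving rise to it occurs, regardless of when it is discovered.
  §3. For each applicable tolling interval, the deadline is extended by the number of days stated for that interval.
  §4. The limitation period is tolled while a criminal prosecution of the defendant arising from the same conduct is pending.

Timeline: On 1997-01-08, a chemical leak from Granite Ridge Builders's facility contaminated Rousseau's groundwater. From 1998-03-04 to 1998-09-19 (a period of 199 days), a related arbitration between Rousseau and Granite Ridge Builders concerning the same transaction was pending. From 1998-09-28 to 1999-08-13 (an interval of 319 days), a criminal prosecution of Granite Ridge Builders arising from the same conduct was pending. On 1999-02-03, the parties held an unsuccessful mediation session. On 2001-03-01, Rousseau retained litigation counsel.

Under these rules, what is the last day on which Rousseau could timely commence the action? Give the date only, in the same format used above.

2002-11-23

The limitation period began to run on 1997-01-08.
5 years from 1997-01-08 is 2002-01-08.
Because the pending criminal prosecution ran from 1998-09-28 to 1999-08-13, the deadline is extended by 319 days to 2002-11-23.
Although a pending arbitration ran from 1998-03-04 to 1998-09-19, the stated rules do not make that a tolling event, so it is disregarded.
None of the other events listed affects the running of the period under the stated rules.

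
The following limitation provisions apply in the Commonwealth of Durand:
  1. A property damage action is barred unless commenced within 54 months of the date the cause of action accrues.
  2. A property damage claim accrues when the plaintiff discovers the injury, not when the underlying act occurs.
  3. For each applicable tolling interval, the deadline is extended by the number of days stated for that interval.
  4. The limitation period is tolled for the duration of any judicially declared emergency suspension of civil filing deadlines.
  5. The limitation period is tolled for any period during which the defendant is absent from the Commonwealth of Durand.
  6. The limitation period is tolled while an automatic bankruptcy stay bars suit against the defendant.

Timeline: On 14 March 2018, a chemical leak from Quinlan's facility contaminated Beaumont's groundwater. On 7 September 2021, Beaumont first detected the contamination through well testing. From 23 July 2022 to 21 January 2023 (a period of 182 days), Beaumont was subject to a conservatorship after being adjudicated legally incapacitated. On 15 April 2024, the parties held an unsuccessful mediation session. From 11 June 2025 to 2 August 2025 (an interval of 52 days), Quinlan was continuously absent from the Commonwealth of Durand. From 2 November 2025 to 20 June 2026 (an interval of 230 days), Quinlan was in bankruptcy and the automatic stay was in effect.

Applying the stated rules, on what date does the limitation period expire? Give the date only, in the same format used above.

Under the discovery rule, the claim accrued on 7 September 2021, when Beaumont discovered the injury — not on the 14 March 2018 date of the underlying act.
Adding the 54 months base period to 7 September 2021 gives a deadline of 7 March 2026, before any tolling.
The defendant's absence from the jurisdiction from 11 June 2025 to 2 August 2025 tolled the period for 52 days, extending the deadline to 28 April 2026.
The period was tolled for 230 days by the automatic bankruptcy stay (2 November 2025 to 20 June 2026), pushing the deadline to 14 December 2026.
Although the plaintiff's incapacity ran from 23 July 2022 to 21 January 2023, the stated rules do not make that a tolling event, so it is disregarded.
Nothing else in the chronology tolls or restarts the period.

14 December 2026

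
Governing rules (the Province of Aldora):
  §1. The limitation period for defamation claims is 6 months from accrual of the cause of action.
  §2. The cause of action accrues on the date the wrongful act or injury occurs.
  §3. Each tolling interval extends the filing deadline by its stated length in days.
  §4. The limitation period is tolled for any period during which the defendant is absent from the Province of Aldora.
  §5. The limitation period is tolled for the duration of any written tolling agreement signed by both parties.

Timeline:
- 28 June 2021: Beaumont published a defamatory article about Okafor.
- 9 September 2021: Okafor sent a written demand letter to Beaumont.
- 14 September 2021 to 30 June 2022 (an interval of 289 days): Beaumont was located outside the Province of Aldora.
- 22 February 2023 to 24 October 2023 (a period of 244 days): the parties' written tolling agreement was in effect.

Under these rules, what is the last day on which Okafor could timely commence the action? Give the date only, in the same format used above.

13 October 2022

The limitation period began to run on 28 June 2021.
Adding the 6 months base period to 28 June 2021 gives a deadline of 28 December 2021, before any tolling.
The defendant's absence from the jurisdiction from 14 September 2021 to 30 June 2022 tolled the period for 289 days, extending the deadline to 13 October 2022.
By the time the written tolling agreement began on 22 February 2023, the limitation period had already expired on 13 October 2022; that interval cannot revive it.
The other events in the timeline have no effect on the limitation period under the stated rules.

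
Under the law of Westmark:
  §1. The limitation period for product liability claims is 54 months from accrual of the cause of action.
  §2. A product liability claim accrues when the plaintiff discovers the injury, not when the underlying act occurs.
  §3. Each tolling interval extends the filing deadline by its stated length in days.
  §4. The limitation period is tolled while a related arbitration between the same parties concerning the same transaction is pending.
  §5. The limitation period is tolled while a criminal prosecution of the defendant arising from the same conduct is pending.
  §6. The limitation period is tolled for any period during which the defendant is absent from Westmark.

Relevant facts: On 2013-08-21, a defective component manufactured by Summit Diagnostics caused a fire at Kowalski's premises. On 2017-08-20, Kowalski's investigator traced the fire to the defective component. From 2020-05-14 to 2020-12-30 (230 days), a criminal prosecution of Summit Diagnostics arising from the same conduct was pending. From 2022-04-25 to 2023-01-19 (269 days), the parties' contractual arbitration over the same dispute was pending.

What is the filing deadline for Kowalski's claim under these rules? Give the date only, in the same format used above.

Accrual is tied to discovery, so the period began on 2017-08-20 rather than on 2013-08-21 when the act occurred.
The untolled deadline — 54 months after 2017-08-20 — is 2022-02-20.
The pending criminal prosecution from 2020-05-14 to 2020-12-30 tolled the period for 230 days, extending the deadline to 2022-10-08.
The period was tolled for 269 days by the pending related arbitration (2022-04-25 to 2023-01-19), pushing the deadline to 2023-07-04.

2023-07-04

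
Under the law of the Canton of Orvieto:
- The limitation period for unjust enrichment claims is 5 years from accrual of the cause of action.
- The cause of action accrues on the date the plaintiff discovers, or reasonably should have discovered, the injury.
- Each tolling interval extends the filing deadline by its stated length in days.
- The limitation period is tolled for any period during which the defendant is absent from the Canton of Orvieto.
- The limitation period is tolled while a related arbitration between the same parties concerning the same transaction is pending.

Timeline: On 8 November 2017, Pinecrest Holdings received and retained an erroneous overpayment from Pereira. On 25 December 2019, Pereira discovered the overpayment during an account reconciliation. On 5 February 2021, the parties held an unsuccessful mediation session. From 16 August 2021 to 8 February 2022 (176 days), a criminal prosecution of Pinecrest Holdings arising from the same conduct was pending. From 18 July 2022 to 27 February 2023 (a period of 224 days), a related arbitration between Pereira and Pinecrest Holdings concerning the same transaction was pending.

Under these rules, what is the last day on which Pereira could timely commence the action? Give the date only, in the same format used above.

6 August 2025

Accrual is tied to discovery, so the period began on 25 December 2019 rather than on 8 November 2017 when the act occurred.
Adding the 5 years base period to 25 December 2019 gives a deadline of 25 December 2024, before any tolling.
Because the pending related arbitration ran from 18 July 2022 to 27 February 2023, the deadline is extended by 224 days to 6 August 2025.
No stated provision tolls the period for a criminal prosecution, so the interval from 16 August 2021 to 8 February 2022 has no effect on the deadline.
The other events in the timeline have no effect on the limitation period under the stated rules.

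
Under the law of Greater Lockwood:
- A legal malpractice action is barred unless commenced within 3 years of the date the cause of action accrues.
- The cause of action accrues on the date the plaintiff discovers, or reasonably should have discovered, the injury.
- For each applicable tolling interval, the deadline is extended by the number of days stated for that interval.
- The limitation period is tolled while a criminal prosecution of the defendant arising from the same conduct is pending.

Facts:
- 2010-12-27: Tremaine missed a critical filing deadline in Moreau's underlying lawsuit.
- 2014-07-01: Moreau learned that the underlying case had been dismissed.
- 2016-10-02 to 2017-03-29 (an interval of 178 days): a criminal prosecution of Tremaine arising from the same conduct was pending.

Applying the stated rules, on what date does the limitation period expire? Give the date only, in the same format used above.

The claim did not accrue until Moreau discovered the injury on 2014-07-01; the 2010-12-27 act date does not start the clock under the stated rule.
3 years from 2014-07-01 is 2017-07-01.
Because the pending criminal prosecution ran from 2016-10-02 to 2017-03-29, the deadline is extended by 178 days to 2017-12-26.

2017-12-26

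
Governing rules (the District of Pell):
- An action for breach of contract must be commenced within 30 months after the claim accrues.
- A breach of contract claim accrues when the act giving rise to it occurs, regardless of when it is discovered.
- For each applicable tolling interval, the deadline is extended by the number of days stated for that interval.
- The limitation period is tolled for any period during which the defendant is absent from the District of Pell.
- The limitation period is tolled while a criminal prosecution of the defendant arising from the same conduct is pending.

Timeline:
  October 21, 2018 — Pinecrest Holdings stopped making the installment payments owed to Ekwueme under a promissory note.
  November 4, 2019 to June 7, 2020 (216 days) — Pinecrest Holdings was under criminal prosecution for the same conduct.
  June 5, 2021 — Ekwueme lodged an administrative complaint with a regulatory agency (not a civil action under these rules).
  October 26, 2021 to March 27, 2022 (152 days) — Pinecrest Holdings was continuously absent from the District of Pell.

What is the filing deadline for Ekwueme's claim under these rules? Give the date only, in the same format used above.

The claim accrued on October 21, 2018, when the wrongful act occurred.
30 months from October 21, 2018 is April 21, 2021.
The period was tolled for 216 days by the pending criminal prosecution (November 4, 2019 to June 7, 2020), pushing the deadline to November 23, 2021.
The defendant's absence from the jurisdiction from October 26, 2021 to March 27, 2022 tolled the period for 152 days, extending the deadline to April 24, 2022.
The other events in the timeline have no effect on the limitation period under the stated rules.

April 24, 2022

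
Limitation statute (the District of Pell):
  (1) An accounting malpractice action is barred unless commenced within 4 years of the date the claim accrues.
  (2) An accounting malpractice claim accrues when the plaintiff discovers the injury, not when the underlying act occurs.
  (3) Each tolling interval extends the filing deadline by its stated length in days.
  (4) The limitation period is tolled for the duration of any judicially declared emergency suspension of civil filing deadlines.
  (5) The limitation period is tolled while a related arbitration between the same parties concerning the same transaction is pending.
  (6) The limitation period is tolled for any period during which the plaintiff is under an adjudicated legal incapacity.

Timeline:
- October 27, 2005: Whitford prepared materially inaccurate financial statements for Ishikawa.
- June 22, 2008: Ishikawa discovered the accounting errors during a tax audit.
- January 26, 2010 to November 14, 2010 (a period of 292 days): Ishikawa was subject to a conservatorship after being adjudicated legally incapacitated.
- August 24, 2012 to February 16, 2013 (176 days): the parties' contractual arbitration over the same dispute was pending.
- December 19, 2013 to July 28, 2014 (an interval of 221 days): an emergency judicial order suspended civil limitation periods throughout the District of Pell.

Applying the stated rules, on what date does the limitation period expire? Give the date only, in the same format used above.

October 3, 2013

Accrual is tied to discovery, so the period began on June 22, 2008 rather than on October 27, 2005 when the act occurred.
The untolled deadline — 4 years after June 22, 2008 — is June 22, 2012.
Because the plaintiff's legal incapacity ran from January 26, 2010 to November 14, 2010, the deadline is extended by 292 days to April 10, 2013.
Because the pending related arbitration ran from August 24, 2012 to February 16, 2013, the deadline is extended by 176 days to October 3, 2013.
The emergency suspension of filing deadlines from December 19, 2013 to July 28, 2014 began after the period had already run on October 3, 2013, so it has no tolling effect.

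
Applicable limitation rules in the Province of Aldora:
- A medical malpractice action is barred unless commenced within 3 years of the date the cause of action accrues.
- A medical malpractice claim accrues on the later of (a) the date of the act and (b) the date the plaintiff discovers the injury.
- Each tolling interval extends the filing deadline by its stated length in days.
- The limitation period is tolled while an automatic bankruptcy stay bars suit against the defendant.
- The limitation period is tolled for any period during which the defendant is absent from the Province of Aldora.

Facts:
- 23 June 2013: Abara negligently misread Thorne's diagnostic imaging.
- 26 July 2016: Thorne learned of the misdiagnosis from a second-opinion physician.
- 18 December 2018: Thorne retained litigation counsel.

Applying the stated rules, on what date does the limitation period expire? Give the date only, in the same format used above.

Because discovery on 26 July 2016 post-dates the 23 June 2013 act, accrual under the later-of rule falls on 26 July 2016.
Adding the 3 years base period to 26 July 2016 gives a deadline of 26 July 2019, before any tolling.
The other events in the timeline have no effect on the limitation period under the stated rules.

26 July 2019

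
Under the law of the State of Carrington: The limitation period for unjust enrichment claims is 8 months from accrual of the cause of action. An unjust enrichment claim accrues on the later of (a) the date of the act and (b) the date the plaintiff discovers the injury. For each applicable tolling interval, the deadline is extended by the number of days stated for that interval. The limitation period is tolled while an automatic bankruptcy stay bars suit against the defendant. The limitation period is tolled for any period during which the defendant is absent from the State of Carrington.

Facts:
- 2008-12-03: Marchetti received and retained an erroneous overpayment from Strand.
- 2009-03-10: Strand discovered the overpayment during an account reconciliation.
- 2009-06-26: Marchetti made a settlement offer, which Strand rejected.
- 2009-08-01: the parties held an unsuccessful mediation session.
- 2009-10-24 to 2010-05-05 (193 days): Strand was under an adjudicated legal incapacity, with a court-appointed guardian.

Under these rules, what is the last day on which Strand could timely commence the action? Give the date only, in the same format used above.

Because discovery on 2009-03-10 post-dates the 2008-12-03 act, accrual under the later-of rule falls on 2009-03-10.
8 months from 2009-03-10 is 2009-11-10.
Although the plaintiff's incapacity ran from 2009-10-24 to 2010-05-05, the stated rules do not make that a tolling event, so it is disregarded.
None of the other events listed affects the running of the period under the stated rules.

2009-11-10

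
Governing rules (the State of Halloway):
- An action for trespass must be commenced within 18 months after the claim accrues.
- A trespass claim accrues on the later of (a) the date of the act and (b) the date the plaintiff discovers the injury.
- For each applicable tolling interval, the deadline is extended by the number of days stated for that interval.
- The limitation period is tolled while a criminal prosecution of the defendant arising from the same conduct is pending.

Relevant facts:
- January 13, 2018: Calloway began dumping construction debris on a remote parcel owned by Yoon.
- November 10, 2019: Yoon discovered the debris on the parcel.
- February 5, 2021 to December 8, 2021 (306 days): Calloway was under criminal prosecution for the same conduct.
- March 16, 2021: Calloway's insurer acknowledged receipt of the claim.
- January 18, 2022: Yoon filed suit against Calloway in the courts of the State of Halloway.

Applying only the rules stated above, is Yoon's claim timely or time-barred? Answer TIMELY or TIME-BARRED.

Taking the later of the act (January 13, 2018) and discovery (November 10, 2019), the claim accrued on November 10, 2019.
18 months from November 10, 2019 is May 10, 2021.
The period was tolled for 306 days by the pending criminal prosecution (February 5, 2021 to December 8, 2021), pushing the deadline to March 12, 2022.
The other events in the timeline have no effect on the limitation period under the stated rules.
Filing on January 18, 2022 beat the March 12, 2022 deadline — the action is timely.

TIMELY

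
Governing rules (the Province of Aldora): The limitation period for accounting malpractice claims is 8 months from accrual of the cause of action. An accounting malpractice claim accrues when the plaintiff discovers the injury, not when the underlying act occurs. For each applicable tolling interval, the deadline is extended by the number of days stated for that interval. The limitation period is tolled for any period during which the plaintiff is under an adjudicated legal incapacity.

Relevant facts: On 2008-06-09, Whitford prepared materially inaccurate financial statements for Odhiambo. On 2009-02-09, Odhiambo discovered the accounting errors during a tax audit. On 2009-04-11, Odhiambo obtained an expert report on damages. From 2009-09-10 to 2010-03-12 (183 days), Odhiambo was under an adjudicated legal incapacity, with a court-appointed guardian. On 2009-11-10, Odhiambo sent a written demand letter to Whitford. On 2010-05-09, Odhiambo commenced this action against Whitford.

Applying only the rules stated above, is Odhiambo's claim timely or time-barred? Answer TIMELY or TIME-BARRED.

Under the discovery rule, the claim accrued on 2009-02-09, when Odhiambo discovered the injury — not on the 2008-06-09 date of the underlying act.
The untolled deadline — 8 months after 2009-02-09 — is 2009-10-09.
The plaintiff's legal incapacity from 2009-09-10 to 2010-03-12 tolled the period for 183 days, extending the deadline to 2010-04-10.
None of the other events listed affects the running of the period under the stated rules.
The 2010-05-09 filing falls after the 2010-04-10 deadline; the claim is time-barred.

TIME-BARRED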